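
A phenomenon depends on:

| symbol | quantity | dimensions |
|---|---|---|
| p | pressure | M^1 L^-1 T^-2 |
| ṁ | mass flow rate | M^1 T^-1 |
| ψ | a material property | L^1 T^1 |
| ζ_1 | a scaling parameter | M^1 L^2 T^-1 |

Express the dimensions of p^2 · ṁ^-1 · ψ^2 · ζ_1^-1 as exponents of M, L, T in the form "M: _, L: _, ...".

Collect each base-dimension exponent across the product:
  M: 2·(1) − (1) + 2·(0) − (1) = 0
  L: 2·(-1) − (0) + 2·(1) − (2) = -2
  T: 2·(-2) − (-1) + 2·(1) − (-1) = 0
So the dimensions are [L⁻²].

M: 0, L: -2, T: 0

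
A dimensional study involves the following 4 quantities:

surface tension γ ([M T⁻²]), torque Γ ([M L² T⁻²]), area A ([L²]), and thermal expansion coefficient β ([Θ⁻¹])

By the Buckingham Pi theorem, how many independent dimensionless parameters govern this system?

There are 4 variables and 4 base dimensions (M, L, T, Θ).
The dimension matrix has rank 3 (less than 4: the dimension vectors are linearly dependent).
Independent dimensionless groups: 4 − 3 = 1.

1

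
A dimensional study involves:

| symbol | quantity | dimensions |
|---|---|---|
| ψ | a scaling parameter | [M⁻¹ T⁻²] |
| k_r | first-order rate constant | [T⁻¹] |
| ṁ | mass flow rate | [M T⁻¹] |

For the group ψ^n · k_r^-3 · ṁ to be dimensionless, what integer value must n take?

1

Balance the M exponent: (-1)·n from ψ, plus −3·(0) + (1) = 1 from the rest, must sum to zero.
−n + 1 = 0, so n = 1.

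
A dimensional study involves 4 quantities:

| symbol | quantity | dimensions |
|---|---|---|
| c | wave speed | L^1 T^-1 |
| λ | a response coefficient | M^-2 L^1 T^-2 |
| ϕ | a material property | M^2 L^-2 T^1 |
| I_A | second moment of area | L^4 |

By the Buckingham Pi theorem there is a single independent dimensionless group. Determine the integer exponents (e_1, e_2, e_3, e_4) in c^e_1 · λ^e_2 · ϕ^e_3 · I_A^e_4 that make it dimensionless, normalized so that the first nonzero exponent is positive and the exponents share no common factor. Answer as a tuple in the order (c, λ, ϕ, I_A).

M: e_1·(0) + e_2·(-2) + e_3·(2) + e_4·(0) = 0
L: e_1·(1) + e_2·(1) + e_3·(-2) + e_4·(4) = 0
T: e_1·(-1) + e_2·(-2) + e_3·(1) + e_4·(0) = 0
Solving this homogeneous linear system for the smallest-integer solution (first nonzero entry positive) gives (2, -2, -2, -1).

(2, -2, -2, -1)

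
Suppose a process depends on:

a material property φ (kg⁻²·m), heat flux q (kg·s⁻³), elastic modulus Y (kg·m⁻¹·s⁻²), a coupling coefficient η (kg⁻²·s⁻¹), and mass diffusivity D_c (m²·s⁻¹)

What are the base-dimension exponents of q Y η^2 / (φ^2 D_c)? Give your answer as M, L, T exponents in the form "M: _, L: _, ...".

M: 2, L: -5, T: -6

Collect each base-dimension exponent across the product:
  M: −2·(-2) + (1) + (1) + 2·(-2) − (0) = 2
  L: −2·(1) + (0) + (-1) + 2·(0) − (2) = -5
  T: −2·(0) + (-3) + (-2) + 2·(-1) − (-1) = -6
So the dimensions are [M² L⁻⁵ T⁻⁶].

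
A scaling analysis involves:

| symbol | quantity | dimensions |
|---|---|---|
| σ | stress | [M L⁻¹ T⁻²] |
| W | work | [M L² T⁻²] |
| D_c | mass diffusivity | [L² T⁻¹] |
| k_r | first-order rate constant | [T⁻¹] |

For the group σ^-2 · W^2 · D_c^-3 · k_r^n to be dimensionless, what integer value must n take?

3

Balance the T exponent: (-1)·n from k_r, plus −2·(-2) + 2·(-2) − 3·(-1) = 3 from the rest, must sum to zero.
−n + 3 = 0, so n = 3.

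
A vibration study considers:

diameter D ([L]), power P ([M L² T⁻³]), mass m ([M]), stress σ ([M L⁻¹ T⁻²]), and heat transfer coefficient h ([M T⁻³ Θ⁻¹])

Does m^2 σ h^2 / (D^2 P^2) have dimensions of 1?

no

Sum the exponent of each base dimension across the product:
  M: −2·[D]_M − 2·[P]_M + 2·[m]_M + [σ]_M + 2·[h]_M = −2·(0) − 2·(1) + 2·(1) + (1) + 2·(1) = 3
  L: −2·[D]_L − 2·[P]_L + 2·[m]_L + [σ]_L + 2·[h]_L = −2·(1) − 2·(2) + 2·(0) + (-1) + 2·(0) = -7
  T: −2·[D]_T − 2·[P]_T + 2·[m]_T + [σ]_T + 2·[h]_T = −2·(0) − 2·(-3) + 2·(0) + (-2) + 2·(-3) = -2
  Θ: −2·[D]_Θ − 2·[P]_Θ + 2·[m]_Θ + [σ]_Θ + 2·[h]_Θ = −2·(0) − 2·(0) + 2·(0) + (0) + 2·(-1) = -2
Net dimensions [M³ L⁻⁷ T⁻² Θ⁻²] ≠ [1] — not dimensionless.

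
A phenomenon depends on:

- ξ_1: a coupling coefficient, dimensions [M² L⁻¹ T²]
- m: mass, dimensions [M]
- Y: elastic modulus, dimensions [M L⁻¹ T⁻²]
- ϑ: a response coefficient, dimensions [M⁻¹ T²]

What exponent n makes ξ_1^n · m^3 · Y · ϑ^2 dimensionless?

-1

Balance the M exponent: (2)·n from ξ_1, plus 3·(1) + (1) + 2·(-1) = 2 from the rest, must sum to zero.
2n + 2 = 0, so n = -1.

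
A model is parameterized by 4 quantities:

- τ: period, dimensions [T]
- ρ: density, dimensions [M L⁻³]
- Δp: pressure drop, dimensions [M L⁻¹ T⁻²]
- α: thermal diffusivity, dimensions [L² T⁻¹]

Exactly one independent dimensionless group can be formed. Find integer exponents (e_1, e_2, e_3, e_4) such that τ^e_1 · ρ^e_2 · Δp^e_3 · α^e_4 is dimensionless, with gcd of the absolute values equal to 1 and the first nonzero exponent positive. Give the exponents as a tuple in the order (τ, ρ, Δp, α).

(1, -1, 1, -1)

M: e_1·(0) + e_2·(1) + e_3·(1) + e_4·(0) = 0
L: e_1·(0) + e_2·(-3) + e_3·(-1) + e_4·(2) = 0
T: e_1·(1) + e_2·(0) + e_3·(-2) + e_4·(-1) = 0
Solving this homogeneous linear system for the smallest-integer solution (first nonzero entry positive) gives (1, -1, 1, -1).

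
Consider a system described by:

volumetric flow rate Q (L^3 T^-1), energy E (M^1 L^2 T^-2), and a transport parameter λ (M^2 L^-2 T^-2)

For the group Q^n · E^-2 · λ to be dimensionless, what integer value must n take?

2

Balance the L exponent: (3)·n from Q, plus −2·(2) + (-2) = -6 from the rest, must sum to zero.
3n − 6 = 0, so n = 2.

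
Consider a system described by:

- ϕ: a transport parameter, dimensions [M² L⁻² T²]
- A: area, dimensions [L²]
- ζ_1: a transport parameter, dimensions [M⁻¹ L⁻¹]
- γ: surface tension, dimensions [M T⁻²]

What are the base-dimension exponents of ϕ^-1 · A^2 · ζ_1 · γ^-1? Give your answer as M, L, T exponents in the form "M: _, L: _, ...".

M: -4, L: 5, T: 0

Collect each base-dimension exponent across the product:
  M: −(2) + 2·(0) + (-1) − (1) = -4
  L: −(-2) + 2·(2) + (-1) − (0) = 5
  T: −(2) + 2·(0) + (0) − (-2) = 0
So the dimensions are [M⁻⁴ L⁵].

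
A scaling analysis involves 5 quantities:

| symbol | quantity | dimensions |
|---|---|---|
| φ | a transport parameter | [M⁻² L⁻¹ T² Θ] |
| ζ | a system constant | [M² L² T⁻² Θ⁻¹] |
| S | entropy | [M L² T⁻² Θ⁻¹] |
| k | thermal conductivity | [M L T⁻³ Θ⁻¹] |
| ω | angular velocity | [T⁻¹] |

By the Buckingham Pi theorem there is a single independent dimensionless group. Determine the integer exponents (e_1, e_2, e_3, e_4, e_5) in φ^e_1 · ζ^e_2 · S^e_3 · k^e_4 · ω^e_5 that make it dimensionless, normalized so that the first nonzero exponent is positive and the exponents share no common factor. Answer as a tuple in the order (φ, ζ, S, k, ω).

M: e_1·(-2) + e_2·(2) + e_3·(1) + e_4·(1) + e_5·(0) = 0
L: e_1·(-1) + e_2·(2) + e_3·(2) + e_4·(1) + e_5·(0) = 0
T: e_1·(2) + e_2·(-2) + e_3·(-2) + e_4·(-3) + e_5·(-1) = 0
Θ: e_1·(1) + e_2·(-1) + e_3·(-1) + e_4·(-1) + e_5·(0) = 0
Solving this homogeneous linear system for the smallest-integer solution (first nonzero entry positive) gives (1, 1, -1, 1, -1).

(1, 1, -1, 1, -1)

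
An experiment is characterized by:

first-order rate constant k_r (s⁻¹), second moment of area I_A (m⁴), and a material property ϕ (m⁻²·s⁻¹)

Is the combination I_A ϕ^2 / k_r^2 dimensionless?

yes

Sum the exponent of each base dimension across the product:
  L: −2·[k_r]_L + [I_A]_L + 2·[ϕ]_L = −2·(0) + (4) + 2·(-2) = 0
  T: −2·[k_r]_T + [I_A]_T + 2·[ϕ]_T = −2·(-1) + (0) + 2·(-1) = 0
All base exponents vanish — dimensionless.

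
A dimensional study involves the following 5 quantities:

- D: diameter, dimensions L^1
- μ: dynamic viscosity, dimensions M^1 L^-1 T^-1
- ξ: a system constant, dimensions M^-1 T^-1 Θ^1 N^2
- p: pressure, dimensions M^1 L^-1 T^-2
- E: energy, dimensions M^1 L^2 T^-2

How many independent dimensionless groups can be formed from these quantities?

1

There are 5 variables and 5 base dimensions (M, L, T, Θ, N).
The dimension matrix has rank 4 (less than 5: the dimension vectors are linearly dependent).
Independent dimensionless groups: 5 − 4 = 1.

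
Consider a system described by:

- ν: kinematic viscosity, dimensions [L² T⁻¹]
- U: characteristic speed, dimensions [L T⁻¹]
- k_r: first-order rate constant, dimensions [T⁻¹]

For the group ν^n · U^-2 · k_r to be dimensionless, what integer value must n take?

Balance the L exponent: (2)·n from ν, plus −2·(1) + (0) = -2 from the rest, must sum to zero.
2n − 2 = 0, so n = 1.

1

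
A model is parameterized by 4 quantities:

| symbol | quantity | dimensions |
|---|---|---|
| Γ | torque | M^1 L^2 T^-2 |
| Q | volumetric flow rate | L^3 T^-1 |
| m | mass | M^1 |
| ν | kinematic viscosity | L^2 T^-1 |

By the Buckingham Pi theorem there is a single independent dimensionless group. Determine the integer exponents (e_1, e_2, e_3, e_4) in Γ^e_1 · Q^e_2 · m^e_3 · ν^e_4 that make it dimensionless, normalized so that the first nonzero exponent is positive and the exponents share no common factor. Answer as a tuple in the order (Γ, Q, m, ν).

(1, 2, -1, -4)

M: e_1·(1) + e_2·(0) + e_3·(1) + e_4·(0) = 0
L: e_1·(2) + e_2·(3) + e_3·(0) + e_4·(2) = 0
T: e_1·(-2) + e_2·(-1) + e_3·(0) + e_4·(-1) = 0
Solving this homogeneous linear system for the smallest-integer solution (first nonzero entry positive) gives (1, 2, -1, -4).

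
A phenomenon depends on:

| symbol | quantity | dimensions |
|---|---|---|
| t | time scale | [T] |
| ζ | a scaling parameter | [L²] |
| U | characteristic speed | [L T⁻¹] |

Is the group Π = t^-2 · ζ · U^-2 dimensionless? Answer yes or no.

Sum the exponent of each base dimension across the product:
  M: −2·[t]_M + [ζ]_M − 2·[U]_M = −2·(0) + (0) − 2·(0) = 0
  L: −2·[t]_L + [ζ]_L − 2·[U]_L = −2·(0) + (2) − 2·(1) = 0
  T: −2·[t]_T + [ζ]_T − 2·[U]_T = −2·(1) + (0) − 2·(-1) = 0
All base exponents vanish — dimensionless.

yes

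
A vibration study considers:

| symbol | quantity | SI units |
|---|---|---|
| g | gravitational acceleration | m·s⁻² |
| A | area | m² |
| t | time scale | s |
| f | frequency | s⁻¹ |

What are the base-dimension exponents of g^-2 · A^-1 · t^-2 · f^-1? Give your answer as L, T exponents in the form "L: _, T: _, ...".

L: -4, T: 3

Collect each base-dimension exponent across the product:
  L: −2·(1) − (2) − 2·(0) − (0) = -4
  T: −2·(-2) − (0) − 2·(1) − (-1) = 3
So the dimensions are [L⁻⁴ T³].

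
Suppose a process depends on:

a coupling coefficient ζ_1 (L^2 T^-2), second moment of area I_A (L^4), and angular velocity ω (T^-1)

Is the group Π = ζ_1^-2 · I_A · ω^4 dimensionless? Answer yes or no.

Sum the exponent of each base dimension across the product:
  L: −2·[ζ_1]_L + [I_A]_L + 4·[ω]_L = −2·(2) + (4) + 4·(0) = 0
  T: −2·[ζ_1]_T + [I_A]_T + 4·[ω]_T = −2·(-2) + (0) + 4·(-1) = 0
All base exponents vanish — dimensionless.

yes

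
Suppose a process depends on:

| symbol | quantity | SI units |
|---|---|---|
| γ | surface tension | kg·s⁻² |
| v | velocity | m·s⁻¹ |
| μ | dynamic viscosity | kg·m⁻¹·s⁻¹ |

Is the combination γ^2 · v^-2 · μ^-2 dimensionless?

Sum the exponent of each base dimension across the product:
  M: 2·[γ]_M − 2·[v]_M − 2·[μ]_M = 2·(1) − 2·(0) − 2·(1) = 0
  L: 2·[γ]_L − 2·[v]_L − 2·[μ]_L = 2·(0) − 2·(1) − 2·(-1) = 0
  T: 2·[γ]_T − 2·[v]_T − 2·[μ]_T = 2·(-2) − 2·(-1) − 2·(-1) = 0
  Θ: 2·[γ]_Θ − 2·[v]_Θ − 2·[μ]_Θ = 2·(0) − 2·(0) − 2·(0) = 0
All base exponents vanish — dimensionless.

yes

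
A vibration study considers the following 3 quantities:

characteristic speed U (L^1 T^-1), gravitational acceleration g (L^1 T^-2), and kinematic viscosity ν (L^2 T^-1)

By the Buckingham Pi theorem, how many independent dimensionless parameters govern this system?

There are 3 variables and 2 base dimensions (L, T).
The dimension matrix has rank 2.
Independent dimensionless groups: 3 − 2 = 1.

1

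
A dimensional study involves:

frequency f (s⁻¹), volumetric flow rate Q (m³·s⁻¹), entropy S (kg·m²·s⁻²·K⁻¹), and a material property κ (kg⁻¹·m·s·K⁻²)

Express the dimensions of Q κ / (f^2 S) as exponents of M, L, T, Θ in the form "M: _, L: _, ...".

Collect each base-dimension exponent across the product:
  M: −2·(0) + (0) − (1) + (-1) = -2
  L: −2·(0) + (3) − (2) + (1) = 2
  T: −2·(-1) + (-1) − (-2) + (1) = 4
  Θ: −2·(0) + (0) − (-1) + (-2) = -1
So the dimensions are [M⁻² L² T⁴ Θ⁻¹].

M: -2, L: 2, T: 4, Θ: -1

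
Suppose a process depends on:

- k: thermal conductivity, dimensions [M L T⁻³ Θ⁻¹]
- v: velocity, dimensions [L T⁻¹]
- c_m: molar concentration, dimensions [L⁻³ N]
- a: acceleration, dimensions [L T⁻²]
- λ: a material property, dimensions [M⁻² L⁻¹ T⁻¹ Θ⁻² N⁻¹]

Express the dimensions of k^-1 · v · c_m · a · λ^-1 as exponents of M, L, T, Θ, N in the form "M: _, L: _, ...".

M: 1, L: -1, T: 1, Θ: 3, N: 2

Collect each base-dimension exponent across the product:
  M: −(1) + (0) + (0) + (0) − (-2) = 1
  L: −(1) + (1) + (-3) + (1) − (-1) = -1
  T: −(-3) + (-1) + (0) + (-2) − (-1) = 1
  Θ: −(-1) + (0) + (0) + (0) − (-2) = 3
  N: −(0) + (0) + (1) + (0) − (-1) = 2
So the dimensions are [M L⁻¹ T Θ³ N²].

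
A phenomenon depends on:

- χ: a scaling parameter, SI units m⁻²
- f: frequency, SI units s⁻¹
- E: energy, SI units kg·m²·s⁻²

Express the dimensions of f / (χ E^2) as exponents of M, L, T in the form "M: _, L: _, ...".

Collect each base-dimension exponent across the product:
  M: −(0) + (0) − 2·(1) = -2
  L: −(-2) + (0) − 2·(2) = -2
  T: −(0) + (-1) − 2·(-2) = 3
So the dimensions are [M⁻² L⁻² T³].

M: -2, L: -2, T: 3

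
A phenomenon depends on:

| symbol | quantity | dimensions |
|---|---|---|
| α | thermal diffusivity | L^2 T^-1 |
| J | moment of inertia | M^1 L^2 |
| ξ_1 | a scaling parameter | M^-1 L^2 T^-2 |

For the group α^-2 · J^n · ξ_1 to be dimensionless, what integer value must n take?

Balance the M exponent: (1)·n from J, plus −2·(0) + (-1) = -1 from the rest, must sum to zero.
n − 1 = 0, so n = 1.

1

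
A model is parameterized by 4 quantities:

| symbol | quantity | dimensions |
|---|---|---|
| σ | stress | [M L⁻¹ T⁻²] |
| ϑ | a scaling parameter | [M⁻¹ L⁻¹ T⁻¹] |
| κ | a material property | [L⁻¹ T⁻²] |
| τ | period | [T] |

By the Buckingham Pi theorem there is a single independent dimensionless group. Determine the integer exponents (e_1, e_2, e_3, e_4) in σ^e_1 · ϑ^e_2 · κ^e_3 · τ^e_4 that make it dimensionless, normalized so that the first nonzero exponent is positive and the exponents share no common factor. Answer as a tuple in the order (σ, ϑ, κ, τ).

(1, 1, -2, -1)

M: e_1·(1) + e_2·(-1) + e_3·(0) + e_4·(0) = 0
L: e_1·(-1) + e_2·(-1) + e_3·(-1) + e_4·(0) = 0
T: e_1·(-2) + e_2·(-1) + e_3·(-2) + e_4·(1) = 0
Solving this homogeneous linear system for the smallest-integer solution (first nonzero entry positive) gives (1, 1, -2, -1).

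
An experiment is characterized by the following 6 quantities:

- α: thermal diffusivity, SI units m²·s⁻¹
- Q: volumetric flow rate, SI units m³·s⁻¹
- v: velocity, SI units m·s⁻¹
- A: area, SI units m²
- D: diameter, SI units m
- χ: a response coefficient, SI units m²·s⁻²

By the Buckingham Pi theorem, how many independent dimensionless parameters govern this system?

There are 6 variables and 2 base dimensions (L, T).
The dimension matrix has rank 2.
Independent dimensionless groups: 6 − 2 = 4.

4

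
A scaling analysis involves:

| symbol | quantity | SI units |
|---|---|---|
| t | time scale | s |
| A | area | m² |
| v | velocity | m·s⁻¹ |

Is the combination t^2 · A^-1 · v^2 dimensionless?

yes

Sum the exponent of each base dimension across the product:
  M: 2·[t]_M − [A]_M + 2·[v]_M = 2·(0) − (0) + 2·(0) = 0
  L: 2·[t]_L − [A]_L + 2·[v]_L = 2·(0) − (2) + 2·(1) = 0
  T: 2·[t]_T − [A]_T + 2·[v]_T = 2·(1) − (0) + 2·(-1) = 0
  Θ: 2·[t]_Θ − [A]_Θ + 2·[v]_Θ = 2·(0) − (0) + 2·(0) = 0
All base exponents vanish — dimensionless.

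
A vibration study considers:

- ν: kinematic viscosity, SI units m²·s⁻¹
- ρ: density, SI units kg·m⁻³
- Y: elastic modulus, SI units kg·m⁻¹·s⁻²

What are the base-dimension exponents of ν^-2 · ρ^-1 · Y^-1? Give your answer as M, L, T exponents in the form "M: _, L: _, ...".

Collect each base-dimension exponent across the product:
  M: −2·(0) − (1) − (1) = -2
  L: −2·(2) − (-3) − (-1) = 0
  T: −2·(-1) − (0) − (-2) = 4
So the dimensions are [M⁻² T⁴].

M: -2, L: 0, T: 4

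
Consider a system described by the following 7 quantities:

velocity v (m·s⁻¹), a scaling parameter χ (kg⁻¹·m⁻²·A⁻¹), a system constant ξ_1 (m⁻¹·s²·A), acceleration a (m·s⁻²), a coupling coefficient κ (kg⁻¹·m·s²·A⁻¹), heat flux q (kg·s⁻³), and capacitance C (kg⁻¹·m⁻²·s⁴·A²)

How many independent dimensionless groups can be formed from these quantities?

3

There are 7 variables and 4 base dimensions (M, L, T, I).
The dimension matrix has rank 4.
Independent dimensionless groups: 7 − 4 = 3.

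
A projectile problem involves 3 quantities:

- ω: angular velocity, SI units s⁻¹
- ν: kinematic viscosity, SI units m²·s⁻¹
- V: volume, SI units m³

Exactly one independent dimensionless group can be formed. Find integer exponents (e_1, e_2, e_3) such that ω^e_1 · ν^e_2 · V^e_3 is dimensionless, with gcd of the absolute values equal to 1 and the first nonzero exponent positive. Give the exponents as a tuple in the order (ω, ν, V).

(3, -3, 2)

L: e_1·(0) + e_2·(2) + e_3·(3) = 0
T: e_1·(-1) + e_2·(-1) + e_3·(0) = 0
Solving this homogeneous linear system for the smallest-integer solution (first nonzero entry positive) gives (3, -3, 2).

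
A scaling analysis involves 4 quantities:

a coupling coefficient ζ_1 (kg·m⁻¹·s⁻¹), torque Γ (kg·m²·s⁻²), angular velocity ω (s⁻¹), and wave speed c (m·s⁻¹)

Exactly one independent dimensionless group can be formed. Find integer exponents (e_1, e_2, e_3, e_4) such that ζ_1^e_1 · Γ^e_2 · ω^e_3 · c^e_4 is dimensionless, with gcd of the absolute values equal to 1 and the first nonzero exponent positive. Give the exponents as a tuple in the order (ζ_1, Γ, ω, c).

M: e_1·(1) + e_2·(1) + e_3·(0) + e_4·(0) = 0
L: e_1·(-1) + e_2·(2) + e_3·(0) + e_4·(1) = 0
T: e_1·(-1) + e_2·(-2) + e_3·(-1) + e_4·(-1) = 0
Solving this homogeneous linear system for the smallest-integer solution (first nonzero entry positive) gives (1, -1, -2, 3).

(1, -1, -2, 3)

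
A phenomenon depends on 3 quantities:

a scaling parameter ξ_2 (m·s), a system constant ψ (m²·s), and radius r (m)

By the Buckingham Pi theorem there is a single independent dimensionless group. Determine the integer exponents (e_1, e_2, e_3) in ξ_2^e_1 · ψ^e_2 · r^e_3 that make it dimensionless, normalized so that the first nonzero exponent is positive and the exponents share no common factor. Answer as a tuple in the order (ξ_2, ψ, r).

L: e_1·(1) + e_2·(2) + e_3·(1) = 0
T: e_1·(1) + e_2·(1) + e_3·(0) = 0
Solving this homogeneous linear system for the smallest-integer solution (first nonzero entry positive) gives (1, -1, 1).

(1, -1, 1)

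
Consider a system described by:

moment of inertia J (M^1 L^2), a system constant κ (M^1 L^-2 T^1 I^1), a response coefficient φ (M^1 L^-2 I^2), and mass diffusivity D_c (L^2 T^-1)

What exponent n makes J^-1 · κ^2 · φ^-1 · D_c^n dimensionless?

2

Balance the L exponent: (2)·n from D_c, plus −(2) + 2·(-2) − (-2) = -4 from the rest, must sum to zero.
2n − 4 = 0, so n = 2.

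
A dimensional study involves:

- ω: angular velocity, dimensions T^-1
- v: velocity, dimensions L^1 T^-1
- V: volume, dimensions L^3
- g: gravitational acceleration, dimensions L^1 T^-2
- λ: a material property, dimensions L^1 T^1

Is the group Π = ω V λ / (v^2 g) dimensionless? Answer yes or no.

no

Sum the exponent of each base dimension across the product:
  L: [ω]_L − 2·[v]_L + [V]_L − [g]_L + [λ]_L = (0) − 2·(1) + (3) − (1) + (1) = 1
  T: [ω]_T − 2·[v]_T + [V]_T − [g]_T + [λ]_T = (-1) − 2·(-1) + (0) − (-2) + (1) = 4
Net dimensions [L T⁴] ≠ [1] — not dimensionless.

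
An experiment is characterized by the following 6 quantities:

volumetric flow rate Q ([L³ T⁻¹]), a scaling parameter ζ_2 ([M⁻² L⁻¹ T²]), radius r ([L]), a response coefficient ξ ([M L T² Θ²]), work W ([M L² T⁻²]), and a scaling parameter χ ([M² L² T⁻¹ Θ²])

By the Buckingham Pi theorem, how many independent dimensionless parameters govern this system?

There are 6 variables and 4 base dimensions (M, L, T, Θ).
The dimension matrix has rank 4.
Independent dimensionless groups: 6 − 4 = 2.

2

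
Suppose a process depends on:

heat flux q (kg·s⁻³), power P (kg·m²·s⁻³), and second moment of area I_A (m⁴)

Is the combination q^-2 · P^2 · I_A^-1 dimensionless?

yes

Sum the exponent of each base dimension across the product:
  M: −2·[q]_M + 2·[P]_M − [I_A]_M = −2·(1) + 2·(1) − (0) = 0
  L: −2·[q]_L + 2·[P]_L − [I_A]_L = −2·(0) + 2·(2) − (4) = 0
  T: −2·[q]_T + 2·[P]_T − [I_A]_T = −2·(-3) + 2·(-3) − (0) = 0
All base exponents vanish — dimensionless.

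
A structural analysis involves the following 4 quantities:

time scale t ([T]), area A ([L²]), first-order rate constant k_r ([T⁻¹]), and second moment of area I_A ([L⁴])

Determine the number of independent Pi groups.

2

There are 4 variables and 2 base dimensions (L, T).
The dimension matrix has rank 2.
Independent dimensionless groups: 4 − 2 = 2.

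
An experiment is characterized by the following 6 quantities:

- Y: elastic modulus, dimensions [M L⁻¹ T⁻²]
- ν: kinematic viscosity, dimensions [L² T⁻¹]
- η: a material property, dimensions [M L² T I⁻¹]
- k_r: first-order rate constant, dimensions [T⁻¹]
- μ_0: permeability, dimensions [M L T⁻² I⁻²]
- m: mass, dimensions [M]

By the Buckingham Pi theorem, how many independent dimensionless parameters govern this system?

2

There are 6 variables and 4 base dimensions (M, L, T, I).
The dimension matrix has rank 4.
Independent dimensionless groups: 6 − 4 = 2.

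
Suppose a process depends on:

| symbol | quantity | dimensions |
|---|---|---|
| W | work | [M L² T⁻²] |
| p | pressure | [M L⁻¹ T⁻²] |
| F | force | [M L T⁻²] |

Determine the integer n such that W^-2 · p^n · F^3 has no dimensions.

-1

Balance the M exponent: (1)·n from p, plus −2·(1) + 3·(1) = 1 from the rest, must sum to zero.
n + 1 = 0, so n = -1.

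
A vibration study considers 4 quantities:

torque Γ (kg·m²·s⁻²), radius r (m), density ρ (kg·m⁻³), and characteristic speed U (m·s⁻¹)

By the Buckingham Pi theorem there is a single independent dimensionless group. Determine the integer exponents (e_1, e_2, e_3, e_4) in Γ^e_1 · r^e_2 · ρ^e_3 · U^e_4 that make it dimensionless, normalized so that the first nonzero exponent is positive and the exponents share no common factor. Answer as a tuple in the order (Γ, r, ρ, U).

M: e_1·(1) + e_2·(0) + e_3·(1) + e_4·(0) = 0
L: e_1·(2) + e_2·(1) + e_3·(-3) + e_4·(1) = 0
T: e_1·(-2) + e_2·(0) + e_3·(0) + e_4·(-1) = 0
Solving this homogeneous linear system for the smallest-integer solution (first nonzero entry positive) gives (1, -3, -1, -2).

(1, -3, -1, -2)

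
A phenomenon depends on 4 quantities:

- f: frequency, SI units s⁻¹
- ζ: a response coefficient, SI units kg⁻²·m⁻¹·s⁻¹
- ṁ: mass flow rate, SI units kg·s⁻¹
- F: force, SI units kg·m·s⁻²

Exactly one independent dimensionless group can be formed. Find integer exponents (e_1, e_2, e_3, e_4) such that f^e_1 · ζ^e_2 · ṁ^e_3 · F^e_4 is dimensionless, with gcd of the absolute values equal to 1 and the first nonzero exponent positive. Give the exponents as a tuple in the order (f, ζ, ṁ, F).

(4, -1, -1, -1)

M: e_1·(0) + e_2·(-2) + e_3·(1) + e_4·(1) = 0
L: e_1·(0) + e_2·(-1) + e_3·(0) + e_4·(1) = 0
T: e_1·(-1) + e_2·(-1) + e_3·(-1) + e_4·(-2) = 0
Solving this homogeneous linear system for the smallest-integer solution (first nonzero entry positive) gives (4, -1, -1, -1).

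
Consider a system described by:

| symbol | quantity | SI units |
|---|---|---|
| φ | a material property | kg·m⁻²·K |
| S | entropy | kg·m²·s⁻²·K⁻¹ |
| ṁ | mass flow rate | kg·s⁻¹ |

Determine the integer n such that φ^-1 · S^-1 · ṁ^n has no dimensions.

Balance the M exponent: (1)·n from ṁ, plus −(1) − (1) = -2 from the rest, must sum to zero.
n − 2 = 0, so n = 2.

2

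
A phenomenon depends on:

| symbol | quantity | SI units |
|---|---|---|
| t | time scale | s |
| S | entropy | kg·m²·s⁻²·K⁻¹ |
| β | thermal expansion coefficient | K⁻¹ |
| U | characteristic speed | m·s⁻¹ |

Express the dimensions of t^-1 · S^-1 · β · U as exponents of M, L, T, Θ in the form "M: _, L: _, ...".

Collect each base-dimension exponent across the product:
  M: −(0) − (1) + (0) + (0) = -1
  L: −(0) − (2) + (0) + (1) = -1
  T: −(1) − (-2) + (0) + (-1) = 0
  Θ: −(0) − (-1) + (-1) + (0) = 0
So the dimensions are [M⁻¹ L⁻¹].

M: -1, L: -1, T: 0, Θ: 0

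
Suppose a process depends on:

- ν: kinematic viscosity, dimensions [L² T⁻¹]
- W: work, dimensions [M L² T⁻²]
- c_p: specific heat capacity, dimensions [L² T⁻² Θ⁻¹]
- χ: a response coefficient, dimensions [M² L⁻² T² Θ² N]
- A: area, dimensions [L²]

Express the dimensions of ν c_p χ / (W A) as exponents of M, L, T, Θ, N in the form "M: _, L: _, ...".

M: 1, L: -2, T: 1, Θ: 1, N: 1

Collect each base-dimension exponent across the product:
  M: (0) − (1) + (0) + (2) − (0) = 1
  L: (2) − (2) + (2) + (-2) − (2) = -2
  T: (-1) − (-2) + (-2) + (2) − (0) = 1
  Θ: (0) − (0) + (-1) + (2) − (0) = 1
  N: (0) − (0) + (0) + (1) − (0) = 1
So the dimensions are [M L⁻² T Θ N].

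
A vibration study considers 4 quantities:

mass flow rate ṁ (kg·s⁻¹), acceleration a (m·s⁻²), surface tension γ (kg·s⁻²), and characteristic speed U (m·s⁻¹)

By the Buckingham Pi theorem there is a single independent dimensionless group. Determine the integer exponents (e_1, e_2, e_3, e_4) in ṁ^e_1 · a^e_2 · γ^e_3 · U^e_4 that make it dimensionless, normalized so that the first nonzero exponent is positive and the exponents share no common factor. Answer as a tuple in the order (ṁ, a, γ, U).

M: e_1·(1) + e_2·(0) + e_3·(1) + e_4·(0) = 0
L: e_1·(0) + e_2·(1) + e_3·(0) + e_4·(1) = 0
T: e_1·(-1) + e_2·(-2) + e_3·(-2) + e_4·(-1) = 0
Solving this homogeneous linear system for the smallest-integer solution (first nonzero entry positive) gives (1, 1, -1, -1).

(1, 1, -1, -1)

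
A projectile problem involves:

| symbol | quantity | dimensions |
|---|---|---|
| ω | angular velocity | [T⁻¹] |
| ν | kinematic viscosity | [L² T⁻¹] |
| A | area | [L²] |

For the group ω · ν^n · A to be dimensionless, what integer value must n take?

Balance the L exponent: (2)·n from ν, plus (0) + (2) = 2 from the rest, must sum to zero.
2n + 2 = 0, so n = -1.

-1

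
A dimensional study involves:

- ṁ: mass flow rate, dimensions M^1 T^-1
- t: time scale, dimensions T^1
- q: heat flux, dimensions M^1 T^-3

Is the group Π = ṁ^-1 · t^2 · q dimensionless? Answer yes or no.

Sum the exponent of each base dimension across the product:
  M: −[ṁ]_M + 2·[t]_M + [q]_M = −(1) + 2·(0) + (1) = 0
  L: −[ṁ]_L + 2·[t]_L + [q]_L = −(0) + 2·(0) + (0) = 0
  T: −[ṁ]_T + 2·[t]_T + [q]_T = −(-1) + 2·(1) + (-3) = 0
All base exponents vanish — dimensionless.

yes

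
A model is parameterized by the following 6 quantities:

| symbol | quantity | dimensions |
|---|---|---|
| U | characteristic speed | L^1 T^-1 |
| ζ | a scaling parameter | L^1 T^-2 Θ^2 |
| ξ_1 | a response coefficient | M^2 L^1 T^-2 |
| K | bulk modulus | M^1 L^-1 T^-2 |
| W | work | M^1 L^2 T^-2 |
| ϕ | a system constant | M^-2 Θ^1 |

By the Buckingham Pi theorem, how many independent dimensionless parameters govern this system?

There are 6 variables and 4 base dimensions (M, L, T, Θ).
The dimension matrix has rank 4.
Independent dimensionless groups: 6 − 4 = 2.

2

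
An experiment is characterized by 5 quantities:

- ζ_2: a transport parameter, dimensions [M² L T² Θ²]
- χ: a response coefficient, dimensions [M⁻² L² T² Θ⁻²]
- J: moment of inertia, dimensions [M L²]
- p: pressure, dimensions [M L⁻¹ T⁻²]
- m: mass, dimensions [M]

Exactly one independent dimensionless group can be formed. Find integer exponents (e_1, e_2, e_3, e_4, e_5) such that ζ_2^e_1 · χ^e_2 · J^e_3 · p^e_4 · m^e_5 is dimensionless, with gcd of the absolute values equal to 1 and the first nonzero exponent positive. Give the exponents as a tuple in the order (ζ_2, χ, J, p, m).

M: e_1·(2) + e_2·(-2) + e_3·(1) + e_4·(1) + e_5·(1) = 0
L: e_1·(1) + e_2·(2) + e_3·(2) + e_4·(-1) + e_5·(0) = 0
T: e_1·(2) + e_2·(2) + e_3·(0) + e_4·(-2) + e_5·(0) = 0
Θ: e_1·(2) + e_2·(-2) + e_3·(0) + e_4·(0) + e_5·(0) = 0
Solving this homogeneous linear system for the smallest-integer solution (first nonzero entry positive) gives (2, 2, -1, 4, -3).

(2, 2, -1, 4, -3)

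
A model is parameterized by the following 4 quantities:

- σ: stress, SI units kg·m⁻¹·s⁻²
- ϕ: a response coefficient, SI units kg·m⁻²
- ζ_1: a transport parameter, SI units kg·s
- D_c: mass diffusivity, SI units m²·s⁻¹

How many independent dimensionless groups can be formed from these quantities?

1

There are 4 variables and 3 base dimensions (M, L, T).
The dimension matrix has rank 3.
Independent dimensionless groups: 4 − 3 = 1.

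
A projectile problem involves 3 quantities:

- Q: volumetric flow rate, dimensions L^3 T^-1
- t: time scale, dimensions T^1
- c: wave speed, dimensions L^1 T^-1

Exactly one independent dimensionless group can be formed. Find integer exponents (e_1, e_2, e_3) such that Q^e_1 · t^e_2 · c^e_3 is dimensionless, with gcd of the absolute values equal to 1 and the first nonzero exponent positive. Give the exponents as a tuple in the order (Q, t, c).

(1, -2, -3)

L: e_1·(3) + e_2·(0) + e_3·(1) = 0
T: e_1·(-1) + e_2·(1) + e_3·(-1) = 0
Solving this homogeneous linear system for the smallest-integer solution (first nonzero entry positive) gives (1, -2, -3).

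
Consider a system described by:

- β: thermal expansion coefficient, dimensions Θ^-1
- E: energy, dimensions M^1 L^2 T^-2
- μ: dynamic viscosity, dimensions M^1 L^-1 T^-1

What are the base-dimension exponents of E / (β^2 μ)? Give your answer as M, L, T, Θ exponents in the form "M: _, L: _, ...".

Collect each base-dimension exponent across the product:
  M: −2·(0) + (1) − (1) = 0
  L: −2·(0) + (2) − (-1) = 3
  T: −2·(0) + (-2) − (-1) = -1
  Θ: −2·(-1) + (0) − (0) = 2
So the dimensions are [L³ T⁻¹ Θ²].

M: 0, L: 3, T: -1, Θ: 2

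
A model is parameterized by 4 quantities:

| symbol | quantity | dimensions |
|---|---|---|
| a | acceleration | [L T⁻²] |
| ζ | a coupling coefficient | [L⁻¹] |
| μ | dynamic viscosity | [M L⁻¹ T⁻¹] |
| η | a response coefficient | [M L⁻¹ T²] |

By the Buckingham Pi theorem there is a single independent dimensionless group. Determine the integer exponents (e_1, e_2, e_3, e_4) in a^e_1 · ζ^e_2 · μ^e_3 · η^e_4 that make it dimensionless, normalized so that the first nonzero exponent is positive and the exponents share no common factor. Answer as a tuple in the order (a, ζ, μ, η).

M: e_1·(0) + e_2·(0) + e_3·(1) + e_4·(1) = 0
L: e_1·(1) + e_2·(-1) + e_3·(-1) + e_4·(-1) = 0
T: e_1·(-2) + e_2·(0) + e_3·(-1) + e_4·(2) = 0
Solving this homogeneous linear system for the smallest-integer solution (first nonzero entry positive) gives (3, 3, -2, 2).

(3, 3, -2, 2)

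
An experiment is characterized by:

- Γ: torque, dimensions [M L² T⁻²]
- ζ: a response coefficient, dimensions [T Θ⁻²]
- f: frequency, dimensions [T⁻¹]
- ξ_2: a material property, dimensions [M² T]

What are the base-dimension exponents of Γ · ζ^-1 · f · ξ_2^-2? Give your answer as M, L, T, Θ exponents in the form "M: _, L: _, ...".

M: -3, L: 2, T: -6, Θ: 2

Collect each base-dimension exponent across the product:
  M: (1) − (0) + (0) − 2·(2) = -3
  L: (2) − (0) + (0) − 2·(0) = 2
  T: (-2) − (1) + (-1) − 2·(1) = -6
  Θ: (0) − (-2) + (0) − 2·(0) = 2
So the dimensions are [M⁻³ L² T⁻⁶ Θ²].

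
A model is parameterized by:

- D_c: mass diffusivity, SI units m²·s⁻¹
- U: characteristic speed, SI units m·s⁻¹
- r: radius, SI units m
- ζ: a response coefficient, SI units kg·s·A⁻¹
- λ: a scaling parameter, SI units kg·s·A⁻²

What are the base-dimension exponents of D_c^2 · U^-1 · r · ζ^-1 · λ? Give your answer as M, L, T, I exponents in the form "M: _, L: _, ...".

M: 0, L: 4, T: -1, I: -1

Collect each base-dimension exponent across the product:
  M: 2·(0) − (0) + (0) − (1) + (1) = 0
  L: 2·(2) − (1) + (1) − (0) + (0) = 4
  T: 2·(-1) − (-1) + (0) − (1) + (1) = -1
  I: 2·(0) − (0) + (0) − (-1) + (-2) = -1
So the dimensions are [L⁴ T⁻¹ I⁻¹].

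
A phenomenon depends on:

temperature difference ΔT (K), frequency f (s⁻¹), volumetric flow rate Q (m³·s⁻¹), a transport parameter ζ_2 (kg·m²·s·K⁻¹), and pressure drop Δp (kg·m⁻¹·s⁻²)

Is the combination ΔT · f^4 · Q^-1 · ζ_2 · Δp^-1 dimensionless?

yes

Sum the exponent of each base dimension across the product:
  M: [ΔT]_M + 4·[f]_M − [Q]_M + [ζ_2]_M − [Δp]_M = (0) + 4·(0) − (0) + (1) − (1) = 0
  L: [ΔT]_L + 4·[f]_L − [Q]_L + [ζ_2]_L − [Δp]_L = (0) + 4·(0) − (3) + (2) − (-1) = 0
  T: [ΔT]_T + 4·[f]_T − [Q]_T + [ζ_2]_T − [Δp]_T = (0) + 4·(-1) − (-1) + (1) − (-2) = 0
  Θ: [ΔT]_Θ + 4·[f]_Θ − [Q]_Θ + [ζ_2]_Θ − [Δp]_Θ = (1) + 4·(0) − (0) + (-1) − (0) = 0
All base exponents vanish — dimensionless.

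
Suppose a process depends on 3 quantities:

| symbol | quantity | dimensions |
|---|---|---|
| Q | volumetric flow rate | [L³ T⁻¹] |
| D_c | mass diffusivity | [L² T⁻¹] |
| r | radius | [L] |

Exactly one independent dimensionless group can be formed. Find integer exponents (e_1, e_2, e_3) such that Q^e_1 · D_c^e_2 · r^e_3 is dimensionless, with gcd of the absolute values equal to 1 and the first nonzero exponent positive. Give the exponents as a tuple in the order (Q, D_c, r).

(1, -1, -1)

L: e_1·(3) + e_2·(2) + e_3·(1) = 0
T: e_1·(-1) + e_2·(-1) + e_3·(0) = 0
Solving this homogeneous linear system for the smallest-integer solution (first nonzero entry positive) gives (1, -1, -1).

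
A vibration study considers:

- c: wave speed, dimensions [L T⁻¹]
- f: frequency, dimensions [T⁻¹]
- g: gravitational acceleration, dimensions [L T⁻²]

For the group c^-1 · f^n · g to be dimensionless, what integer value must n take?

Balance the T exponent: (-1)·n from f, plus −(-1) + (-2) = -1 from the rest, must sum to zero.
−n − 1 = 0, so n = -1.

-1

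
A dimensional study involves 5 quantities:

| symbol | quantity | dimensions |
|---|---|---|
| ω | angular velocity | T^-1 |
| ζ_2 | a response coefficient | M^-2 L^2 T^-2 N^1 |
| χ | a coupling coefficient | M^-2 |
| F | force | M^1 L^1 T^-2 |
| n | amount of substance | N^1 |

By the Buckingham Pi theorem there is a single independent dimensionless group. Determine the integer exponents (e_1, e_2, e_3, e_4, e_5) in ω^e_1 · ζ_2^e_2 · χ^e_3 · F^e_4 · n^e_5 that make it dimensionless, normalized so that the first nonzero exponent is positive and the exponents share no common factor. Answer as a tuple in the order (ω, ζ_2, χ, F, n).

M: e_1·(0) + e_2·(-2) + e_3·(-2) + e_4·(1) + e_5·(0) = 0
L: e_1·(0) + e_2·(2) + e_3·(0) + e_4·(1) + e_5·(0) = 0
T: e_1·(-1) + e_2·(-2) + e_3·(0) + e_4·(-2) + e_5·(0) = 0
N: e_1·(0) + e_2·(1) + e_3·(0) + e_4·(0) + e_5·(1) = 0
Solving this homogeneous linear system for the smallest-integer solution (first nonzero entry positive) gives (2, 1, -2, -2, -1).

(2, 1, -2, -2, -1)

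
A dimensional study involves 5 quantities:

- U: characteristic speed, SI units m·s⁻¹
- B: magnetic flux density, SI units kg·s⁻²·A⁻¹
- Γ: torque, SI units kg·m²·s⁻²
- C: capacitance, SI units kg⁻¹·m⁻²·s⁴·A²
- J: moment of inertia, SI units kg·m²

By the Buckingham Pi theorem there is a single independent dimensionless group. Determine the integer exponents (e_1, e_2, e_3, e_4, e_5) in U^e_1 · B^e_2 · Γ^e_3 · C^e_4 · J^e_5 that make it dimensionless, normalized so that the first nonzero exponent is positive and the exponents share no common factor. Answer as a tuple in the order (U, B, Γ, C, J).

(4, 2, -2, 1, 1)

M: e_1·(0) + e_2·(1) + e_3·(1) + e_4·(-1) + e_5·(1) = 0
L: e_1·(1) + e_2·(0) + e_3·(2) + e_4·(-2) + e_5·(2) = 0
T: e_1·(-1) + e_2·(-2) + e_3·(-2) + e_4·(4) + e_5·(0) = 0
I: e_1·(0) + e_2·(-1) + e_3·(0) + e_4·(2) + e_5·(0) = 0
Solving this homogeneous linear system for the smallest-integer solution (first nonzero entry positive) gives (4, 2, -2, 1, 1).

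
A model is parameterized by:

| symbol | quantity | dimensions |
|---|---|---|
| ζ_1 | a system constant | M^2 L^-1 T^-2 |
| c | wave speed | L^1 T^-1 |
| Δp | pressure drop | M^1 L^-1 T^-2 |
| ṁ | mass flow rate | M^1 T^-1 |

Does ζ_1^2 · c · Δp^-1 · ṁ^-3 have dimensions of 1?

yes

Sum the exponent of each base dimension across the product:
  M: 2·[ζ_1]_M + [c]_M − [Δp]_M − 3·[ṁ]_M = 2·(2) + (0) − (1) − 3·(1) = 0
  L: 2·[ζ_1]_L + [c]_L − [Δp]_L − 3·[ṁ]_L = 2·(-1) + (1) − (-1) − 3·(0) = 0
  T: 2·[ζ_1]_T + [c]_T − [Δp]_T − 3·[ṁ]_T = 2·(-2) + (-1) − (-2) − 3·(-1) = 0
All base exponents vanish — dimensionless.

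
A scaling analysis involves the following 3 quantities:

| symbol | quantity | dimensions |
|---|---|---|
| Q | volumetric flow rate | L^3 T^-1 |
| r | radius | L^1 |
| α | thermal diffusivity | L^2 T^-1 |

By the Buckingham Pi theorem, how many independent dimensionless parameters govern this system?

1

There are 3 variables and 2 base dimensions (L, T).
The dimension matrix has rank 2.
Independent dimensionless groups: 3 − 2 = 1.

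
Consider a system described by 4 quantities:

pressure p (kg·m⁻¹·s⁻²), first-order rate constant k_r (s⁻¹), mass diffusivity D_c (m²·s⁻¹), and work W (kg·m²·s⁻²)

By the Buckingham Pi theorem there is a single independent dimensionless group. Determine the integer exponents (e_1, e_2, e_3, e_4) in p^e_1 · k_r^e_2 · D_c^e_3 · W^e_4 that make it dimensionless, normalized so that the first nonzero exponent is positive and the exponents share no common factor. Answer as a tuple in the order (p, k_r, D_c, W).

(2, -3, 3, -2)

M: e_1·(1) + e_2·(0) + e_3·(0) + e_4·(1) = 0
L: e_1·(-1) + e_2·(0) + e_3·(2) + e_4·(2) = 0
T: e_1·(-2) + e_2·(-1) + e_3·(-1) + e_4·(-2) = 0
Solving this homogeneous linear system for the smallest-integer solution (first nonzero entry positive) gives (2, -3, 3, -2).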